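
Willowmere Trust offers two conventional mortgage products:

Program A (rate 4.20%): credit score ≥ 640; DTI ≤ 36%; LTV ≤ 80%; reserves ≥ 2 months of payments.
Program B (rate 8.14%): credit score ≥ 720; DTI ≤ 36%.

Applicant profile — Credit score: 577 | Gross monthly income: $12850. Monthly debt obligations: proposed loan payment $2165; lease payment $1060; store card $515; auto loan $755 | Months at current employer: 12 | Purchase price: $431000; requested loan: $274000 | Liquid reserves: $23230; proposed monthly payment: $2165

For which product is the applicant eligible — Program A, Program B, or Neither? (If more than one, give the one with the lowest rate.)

Neither

Total debts = (2,165 + 1,060 + 515 + 755) = 4,495; DTI = 4,495/12,850 = 35%.
LTV = 274,000/431,000 = 63.6%.
Reserves = 23,230/2,165 = 10.7 months.
Program A: score 577 < 640; DTI 35% ≤ 36%; LTV 63.6% ≤ 80%; reserves 10.7 ≥ 2 mo → does not qualify.
Program B: score 577 < 720; DTI 35% ≤ 36% → does not qualify.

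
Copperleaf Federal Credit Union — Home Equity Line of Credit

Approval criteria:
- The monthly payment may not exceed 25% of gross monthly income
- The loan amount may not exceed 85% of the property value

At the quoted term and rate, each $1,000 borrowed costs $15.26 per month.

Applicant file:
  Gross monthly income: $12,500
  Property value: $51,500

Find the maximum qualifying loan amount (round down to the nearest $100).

$43,700

Payment cap: 25% × $12,500 = $3,125/month.
At $15.26 per $1,000, that supports 3,125/15.26 × 1,000 ≈ $204,783 → $204,700.
LTV cap: 85% × $51,500 = $43,775 → $43,700.
Binding constraint: loan-to-value.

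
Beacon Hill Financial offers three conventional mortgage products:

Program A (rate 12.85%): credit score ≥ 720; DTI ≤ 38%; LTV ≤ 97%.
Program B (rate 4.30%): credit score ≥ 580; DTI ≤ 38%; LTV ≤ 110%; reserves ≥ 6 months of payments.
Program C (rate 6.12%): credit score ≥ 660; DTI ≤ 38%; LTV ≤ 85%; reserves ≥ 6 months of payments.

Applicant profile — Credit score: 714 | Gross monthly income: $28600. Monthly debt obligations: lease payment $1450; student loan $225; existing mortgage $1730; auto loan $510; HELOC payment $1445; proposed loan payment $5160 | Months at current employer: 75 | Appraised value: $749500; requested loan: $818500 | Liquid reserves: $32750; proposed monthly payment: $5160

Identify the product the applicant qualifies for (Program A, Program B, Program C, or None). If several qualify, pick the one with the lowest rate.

Program B

Total debts = (1,450 + 225 + 1,730 + 510 + 1,445 + 5,160) = 10,520; DTI = 10,520/28,600 = 36.8%.
LTV = 818,500/749,500 = 109.2%.
Reserves = 32,750/5,160 = 6.3 months.
Program A: score 714 < 720; DTI 36.8% ≤ 38%; LTV 109.2% > 97% → does not qualify.
Program B: score 714 ≥ 580; DTI 36.8% ≤ 38%; LTV 109.2% ≤ 110%; reserves 6.3 ≥ 6 mo → qualifies.
Program C: score 714 ≥ 660; DTI 36.8% ≤ 38%; LTV 109.2% > 85%; reserves 6.3 ≥ 6 mo → does not qualify.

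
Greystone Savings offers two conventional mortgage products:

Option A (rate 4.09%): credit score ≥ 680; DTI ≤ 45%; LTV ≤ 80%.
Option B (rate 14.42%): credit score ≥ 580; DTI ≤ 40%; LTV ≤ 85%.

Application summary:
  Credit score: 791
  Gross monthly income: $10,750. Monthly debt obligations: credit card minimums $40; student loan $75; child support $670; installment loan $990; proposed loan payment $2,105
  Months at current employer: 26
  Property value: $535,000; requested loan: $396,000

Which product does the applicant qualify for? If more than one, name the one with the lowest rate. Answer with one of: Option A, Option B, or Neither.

Total debts = (40 + 75 + 670 + 990 + 2,105) = 3,880; DTI = 3,880/10,750 = 36.1%.
LTV = 396,000/535,000 = 74%.
Option A: score 791 ≥ 680; DTI 36.1% ≤ 45%; LTV 74% ≤ 80% → qualifies.
Option B: score 791 ≥ 580; DTI 36.1% ≤ 40%; LTV 74% ≤ 85% → qualifies.
Qualifying: Option A, Option B. Lowest rate is 4.09% → Option A.

Option A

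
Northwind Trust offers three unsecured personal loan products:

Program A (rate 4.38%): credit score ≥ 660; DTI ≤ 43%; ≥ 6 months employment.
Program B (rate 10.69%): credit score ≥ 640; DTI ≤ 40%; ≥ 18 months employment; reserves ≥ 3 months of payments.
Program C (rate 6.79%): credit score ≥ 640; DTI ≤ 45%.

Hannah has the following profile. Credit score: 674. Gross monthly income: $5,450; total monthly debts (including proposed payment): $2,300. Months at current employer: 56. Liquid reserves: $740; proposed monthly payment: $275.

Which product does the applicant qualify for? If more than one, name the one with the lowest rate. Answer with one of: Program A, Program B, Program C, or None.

DTI = 2,300/5,450 = 42.2%.
Reserves = 740/275 = 2.7 months.
Program A: score 674 ≥ 660; DTI 42.2% ≤ 43%; employment 56 ≥ 6 mo → qualifies.
Program B: score 674 ≥ 640; DTI 42.2% > 40%; employment 56 ≥ 18 mo; reserves 2.7 < 3 mo → does not qualify.
Program C: score 674 ≥ 640; DTI 42.2% ≤ 45% → qualifies.
Qualifying: Program A, Program C. Lowest rate is 4.38% → Program A.

Program A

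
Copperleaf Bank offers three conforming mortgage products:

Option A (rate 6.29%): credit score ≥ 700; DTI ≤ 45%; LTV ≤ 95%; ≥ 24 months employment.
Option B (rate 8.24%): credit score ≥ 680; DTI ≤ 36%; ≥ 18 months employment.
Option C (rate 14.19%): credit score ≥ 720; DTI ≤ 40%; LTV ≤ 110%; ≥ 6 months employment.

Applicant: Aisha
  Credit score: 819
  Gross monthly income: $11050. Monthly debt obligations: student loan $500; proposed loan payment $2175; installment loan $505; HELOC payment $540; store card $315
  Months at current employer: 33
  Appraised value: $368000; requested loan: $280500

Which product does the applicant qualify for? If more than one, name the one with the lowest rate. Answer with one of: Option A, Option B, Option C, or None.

Option A

Total debts = (500 + 2,175 + 505 + 540 + 315) = 4,035; DTI = 4,035/11,050 = 36.5%.
LTV = 280,500/368,000 = 76.2%.
Option A: score 819 ≥ 700; DTI 36.5% ≤ 45%; LTV 76.2% ≤ 95%; employment 33 ≥ 24 mo → qualifies.
Option B: score 819 ≥ 680; DTI 36.5% > 36%; employment 33 ≥ 18 mo → does not qualify.
Option C: score 819 ≥ 720; DTI 36.5% ≤ 40%; LTV 76.2% ≤ 110%; employment 33 ≥ 6 mo → qualifies.
Qualifying: Option A, Option C. Lowest rate is 6.29% → Option A.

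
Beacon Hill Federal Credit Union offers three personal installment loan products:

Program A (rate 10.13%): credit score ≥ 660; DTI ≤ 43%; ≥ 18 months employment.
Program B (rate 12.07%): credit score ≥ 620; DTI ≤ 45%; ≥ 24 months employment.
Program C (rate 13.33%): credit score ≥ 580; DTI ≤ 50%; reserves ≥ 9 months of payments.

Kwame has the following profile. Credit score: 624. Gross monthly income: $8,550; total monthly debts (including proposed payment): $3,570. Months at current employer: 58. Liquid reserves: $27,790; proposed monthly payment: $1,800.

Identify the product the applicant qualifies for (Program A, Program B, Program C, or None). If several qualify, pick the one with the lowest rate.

DTI = 3,570/8,550 = 41.8%.
Reserves = 27,790/1,800 = 15.4 months.
Program A: score 624 < 660; DTI 41.8% ≤ 43%; employment 58 ≥ 18 mo → does not qualify.
Program B: score 624 ≥ 620; DTI 41.8% ≤ 45%; employment 58 ≥ 24 mo → qualifies.
Program C: score 624 ≥ 580; DTI 41.8% ≤ 50%; reserves 15.4 ≥ 9 mo → qualifies.
Qualifying: Program B, Program C. Lowest rate is 12.07% → Program B.

Program B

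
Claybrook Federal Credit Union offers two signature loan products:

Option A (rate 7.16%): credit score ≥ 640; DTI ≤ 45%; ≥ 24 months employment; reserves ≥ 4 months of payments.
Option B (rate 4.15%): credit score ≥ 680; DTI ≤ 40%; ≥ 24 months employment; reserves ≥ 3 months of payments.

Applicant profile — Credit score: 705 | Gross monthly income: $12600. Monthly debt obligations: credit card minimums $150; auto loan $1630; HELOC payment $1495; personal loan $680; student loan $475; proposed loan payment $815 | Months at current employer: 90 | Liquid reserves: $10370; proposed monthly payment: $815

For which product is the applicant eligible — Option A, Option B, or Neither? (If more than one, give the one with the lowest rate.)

Option A

Total debts = (150 + 1,630 + 1,495 + 680 + 475 + 815) = 5,245; DTI = 5,245/12,600 = 41.6%.
Reserves = 10,370/815 = 12.7 months.
Option A: score 705 ≥ 640; DTI 41.6% ≤ 45%; employment 90 ≥ 24 mo; reserves 12.7 ≥ 4 mo → qualifies.
Option B: score 705 ≥ 680; DTI 41.6% > 40%; employment 90 ≥ 24 mo; reserves 12.7 ≥ 3 mo → does not qualify.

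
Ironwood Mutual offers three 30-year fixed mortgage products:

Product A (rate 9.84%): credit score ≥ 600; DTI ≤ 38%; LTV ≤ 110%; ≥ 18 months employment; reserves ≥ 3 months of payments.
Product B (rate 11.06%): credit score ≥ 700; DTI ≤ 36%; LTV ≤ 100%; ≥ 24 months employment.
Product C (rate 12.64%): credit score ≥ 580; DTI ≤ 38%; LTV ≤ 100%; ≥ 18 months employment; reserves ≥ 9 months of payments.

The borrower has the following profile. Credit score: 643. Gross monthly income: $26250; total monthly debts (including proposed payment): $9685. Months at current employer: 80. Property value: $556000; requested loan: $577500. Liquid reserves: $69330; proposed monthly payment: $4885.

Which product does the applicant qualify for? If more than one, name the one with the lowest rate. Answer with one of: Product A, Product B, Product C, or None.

DTI = 9,685/26,250 = 36.9%.
LTV = 577,500/556,000 = 103.9%.
Reserves = 69,330/4,885 = 14.2 months.
Product A: score 643 ≥ 600; DTI 36.9% ≤ 38%; LTV 103.9% ≤ 110%; employment 80 ≥ 18 mo; reserves 14.2 ≥ 3 mo → qualifies.
Product B: score 643 < 700; DTI 36.9% > 36%; LTV 103.9% > 100%; employment 80 ≥ 24 mo → does not qualify.
Product C: score 643 ≥ 580; DTI 36.9% ≤ 38%; LTV 103.9% > 100%; employment 80 ≥ 18 mo; reserves 14.2 ≥ 9 mo → does not qualify.

Product A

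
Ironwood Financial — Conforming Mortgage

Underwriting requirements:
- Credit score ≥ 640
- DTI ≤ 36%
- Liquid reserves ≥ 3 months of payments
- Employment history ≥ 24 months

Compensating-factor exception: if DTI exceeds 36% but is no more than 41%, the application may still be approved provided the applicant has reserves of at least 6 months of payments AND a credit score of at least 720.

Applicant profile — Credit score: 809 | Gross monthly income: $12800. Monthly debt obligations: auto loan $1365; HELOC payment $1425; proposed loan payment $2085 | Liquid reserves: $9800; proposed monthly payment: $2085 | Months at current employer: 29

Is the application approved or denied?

Denied

Credit score 809 ≥ 640 (meets base)
Total debts = (1,365 + 1,425 + 2,085) = 4,875. DTI = 4,875/12,800 = 38.1% > 36% — standard DTI limit exceeded.
Liquid reserves cover 9,800/2,085 = 4.7 months — ≥ 3 required
Employment 29 ≥ 24 months
DTI 38.1% is within the 36%–41% exception band; checking compensating factors.
Reserves 4.7 < 6 months; credit score 809 ≥ 720.
Override conditions not both satisfied; exception does not apply.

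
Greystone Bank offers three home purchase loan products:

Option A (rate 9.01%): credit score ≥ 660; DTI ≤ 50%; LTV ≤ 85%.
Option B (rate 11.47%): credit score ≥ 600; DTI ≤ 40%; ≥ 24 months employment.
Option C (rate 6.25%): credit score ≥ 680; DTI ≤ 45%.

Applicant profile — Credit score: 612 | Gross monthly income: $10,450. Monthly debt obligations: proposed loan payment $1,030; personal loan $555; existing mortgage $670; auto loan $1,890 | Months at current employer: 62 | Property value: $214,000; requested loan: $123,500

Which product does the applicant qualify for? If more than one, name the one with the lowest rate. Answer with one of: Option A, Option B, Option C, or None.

Option B

Total debts = (1,030 + 555 + 670 + 1,890) = 4,145; DTI = 4,145/10,450 = 39.7%.
LTV = 123,500/214,000 = 57.7%.
Option A: score 612 < 660; DTI 39.7% ≤ 50%; LTV 57.7% ≤ 85% → does not qualify.
Option B: score 612 ≥ 600; DTI 39.7% ≤ 40%; employment 62 ≥ 24 mo → qualifies.
Option C: score 612 < 680; DTI 39.7% ≤ 45% → does not qualify.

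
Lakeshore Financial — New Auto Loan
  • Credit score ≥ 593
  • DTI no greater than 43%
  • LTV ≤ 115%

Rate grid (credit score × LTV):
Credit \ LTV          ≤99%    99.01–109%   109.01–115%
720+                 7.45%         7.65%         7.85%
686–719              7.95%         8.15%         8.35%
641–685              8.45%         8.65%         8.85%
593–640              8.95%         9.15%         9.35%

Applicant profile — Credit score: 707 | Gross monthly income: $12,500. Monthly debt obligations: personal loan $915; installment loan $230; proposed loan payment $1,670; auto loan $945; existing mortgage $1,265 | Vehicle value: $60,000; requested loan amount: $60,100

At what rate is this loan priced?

Credit score 707 ≥ 593; Total monthly debts = (915 + 230 + 1,670 + 945 + 1,265) = 5,025. DTI: 5,025 ÷ 12,500 = 40.2%, within the 43% cap
LTV: 60,100 ÷ 60,000 = 100.2%, within 115% cap
Row: 707 falls in 686–719. Column: 100.2% falls in 99.01–109%. Rate = 8.15%.

8.15%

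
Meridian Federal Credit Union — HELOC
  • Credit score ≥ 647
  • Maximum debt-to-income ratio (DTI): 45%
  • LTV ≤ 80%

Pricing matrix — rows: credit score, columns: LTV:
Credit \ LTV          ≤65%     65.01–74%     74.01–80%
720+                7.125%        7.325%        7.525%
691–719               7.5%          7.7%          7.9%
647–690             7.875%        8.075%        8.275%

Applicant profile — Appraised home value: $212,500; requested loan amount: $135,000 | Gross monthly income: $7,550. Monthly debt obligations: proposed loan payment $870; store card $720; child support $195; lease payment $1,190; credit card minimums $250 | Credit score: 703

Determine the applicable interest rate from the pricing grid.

Credit score 703 ≥ 647; Total monthly debts = (870 + 720 + 195 + 1,190 + 250) = 3,225. DTI = 3,225/7,550 = 42.7% ≤ 45%
LTV = 135,000/212,500 = 63.5% ≤ 80%
Row: 703 falls in 691–719. Column: 63.5% falls in ≤65%. Rate = 7.5%.

7.5%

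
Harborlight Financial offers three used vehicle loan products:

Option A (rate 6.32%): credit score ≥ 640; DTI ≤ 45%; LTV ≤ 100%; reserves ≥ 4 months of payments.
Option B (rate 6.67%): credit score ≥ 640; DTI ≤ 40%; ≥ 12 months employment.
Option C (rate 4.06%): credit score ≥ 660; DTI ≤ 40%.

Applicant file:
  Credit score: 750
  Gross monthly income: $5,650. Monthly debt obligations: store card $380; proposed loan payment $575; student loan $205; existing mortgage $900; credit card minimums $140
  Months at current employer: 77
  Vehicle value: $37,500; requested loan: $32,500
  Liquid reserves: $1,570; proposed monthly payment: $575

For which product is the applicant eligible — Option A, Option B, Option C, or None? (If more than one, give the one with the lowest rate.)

Total debts = (380 + 575 + 205 + 900 + 140) = 2,200; DTI = 2,200/5,650 = 38.9%.
LTV = 32,500/37,500 = 86.7%.
Reserves = 1,570/575 = 2.7 months.
Option A: score 750 ≥ 640; DTI 38.9% ≤ 45%; LTV 86.7% ≤ 100%; reserves 2.7 < 4 mo → does not qualify.
Option B: score 750 ≥ 640; DTI 38.9% ≤ 40%; employment 77 ≥ 12 mo → qualifies.
Option C: score 750 ≥ 660; DTI 38.9% ≤ 40% → qualifies.
Qualifying: Option B, Option C. Lowest rate is 4.06% → Option C.

Option C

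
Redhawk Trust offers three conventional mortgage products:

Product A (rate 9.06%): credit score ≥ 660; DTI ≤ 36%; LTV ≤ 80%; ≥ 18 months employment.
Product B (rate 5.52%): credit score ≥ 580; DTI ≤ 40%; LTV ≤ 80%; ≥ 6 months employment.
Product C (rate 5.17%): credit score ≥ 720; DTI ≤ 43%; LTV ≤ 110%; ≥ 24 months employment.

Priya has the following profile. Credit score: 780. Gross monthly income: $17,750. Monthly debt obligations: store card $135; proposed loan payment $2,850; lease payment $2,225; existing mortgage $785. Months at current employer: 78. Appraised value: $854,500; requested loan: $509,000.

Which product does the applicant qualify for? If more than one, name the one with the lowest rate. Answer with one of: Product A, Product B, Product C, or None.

Total debts = (135 + 2,850 + 2,225 + 785) = 5,995; DTI = 5,995/17,750 = 33.8%.
LTV = 509,000/854,500 = 59.6%.
Product A: score 780 ≥ 660; DTI 33.8% ≤ 36%; LTV 59.6% ≤ 80%; employment 78 ≥ 18 mo → qualifies.
Product B: score 780 ≥ 580; DTI 33.8% ≤ 40%; LTV 59.6% ≤ 80%; employment 78 ≥ 6 mo → qualifies.
Product C: score 780 ≥ 720; DTI 33.8% ≤ 43%; LTV 59.6% ≤ 110%; employment 78 ≥ 24 mo → qualifies.
Qualifying: Product A, Product B, Product C. Lowest rate is 5.17% → Product C.

Product C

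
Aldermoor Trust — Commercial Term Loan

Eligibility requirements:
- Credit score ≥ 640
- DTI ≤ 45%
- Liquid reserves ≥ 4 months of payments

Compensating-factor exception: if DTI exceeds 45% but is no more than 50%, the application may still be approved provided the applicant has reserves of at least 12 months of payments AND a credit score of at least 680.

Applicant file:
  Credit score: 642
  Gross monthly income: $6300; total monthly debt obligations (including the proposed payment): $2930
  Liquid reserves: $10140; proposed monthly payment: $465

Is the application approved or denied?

Credit score 642 ≥ 640 (meets base)
DTI = 2,930/6,300 = 46.5% > 45% — standard DTI limit exceeded.
Reserves: 10,140 ÷ 465 = 21.8 months (meets 4-month minimum)
46.5% falls in the override range (45%–50%), so the compensating-factor test applies.
Override check — reserves: 21.8 mo (ok); score: 642 (below 680).
Override conditions not both satisfied; exception does not apply.

Denied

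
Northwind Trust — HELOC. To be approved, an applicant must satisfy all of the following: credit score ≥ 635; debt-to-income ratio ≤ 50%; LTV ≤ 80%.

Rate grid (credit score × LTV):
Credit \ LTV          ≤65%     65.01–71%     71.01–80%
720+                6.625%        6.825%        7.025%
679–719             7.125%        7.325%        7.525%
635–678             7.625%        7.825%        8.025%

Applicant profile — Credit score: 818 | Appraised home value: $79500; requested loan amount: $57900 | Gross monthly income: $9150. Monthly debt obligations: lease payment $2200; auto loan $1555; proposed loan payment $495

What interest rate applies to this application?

Credit score 818 ≥ 635; Total monthly debts = (2,200 + 1,555 + 495) = 4,250. Debt-to-income = 4,250/9,150 = 46.4% — meets 50% limit
LTV = 57,900/79,500 = 72.8% ≤ 80%
Credit 818 → row 720+; LTV 72.8% → column 71.01–80%. Grid cell → 7.025%.

7.025%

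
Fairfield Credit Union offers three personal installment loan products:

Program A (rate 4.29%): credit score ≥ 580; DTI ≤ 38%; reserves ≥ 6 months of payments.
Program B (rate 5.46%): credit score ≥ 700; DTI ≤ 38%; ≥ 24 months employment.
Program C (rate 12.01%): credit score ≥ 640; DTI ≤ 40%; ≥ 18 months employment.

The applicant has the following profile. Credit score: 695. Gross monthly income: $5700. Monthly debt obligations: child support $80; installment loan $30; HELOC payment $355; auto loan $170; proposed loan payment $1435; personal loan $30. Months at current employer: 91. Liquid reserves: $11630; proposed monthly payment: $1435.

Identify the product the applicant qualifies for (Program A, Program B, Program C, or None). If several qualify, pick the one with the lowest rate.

Total debts = (80 + 30 + 355 + 170 + 1,435 + 30) = 2,100; DTI = 2,100/5,700 = 36.8%.
Reserves = 11,630/1,435 = 8.1 months.
Program A: score 695 ≥ 580; DTI 36.8% ≤ 38%; reserves 8.1 ≥ 6 mo → qualifies.
Program B: score 695 < 700; DTI 36.8% ≤ 38%; employment 91 ≥ 24 mo → does not qualify.
Program C: score 695 ≥ 640; DTI 36.8% ≤ 40%; employment 91 ≥ 18 mo → qualifies.
Qualifying: Program A, Program C. Lowest rate is 4.29% → Program A.

Program A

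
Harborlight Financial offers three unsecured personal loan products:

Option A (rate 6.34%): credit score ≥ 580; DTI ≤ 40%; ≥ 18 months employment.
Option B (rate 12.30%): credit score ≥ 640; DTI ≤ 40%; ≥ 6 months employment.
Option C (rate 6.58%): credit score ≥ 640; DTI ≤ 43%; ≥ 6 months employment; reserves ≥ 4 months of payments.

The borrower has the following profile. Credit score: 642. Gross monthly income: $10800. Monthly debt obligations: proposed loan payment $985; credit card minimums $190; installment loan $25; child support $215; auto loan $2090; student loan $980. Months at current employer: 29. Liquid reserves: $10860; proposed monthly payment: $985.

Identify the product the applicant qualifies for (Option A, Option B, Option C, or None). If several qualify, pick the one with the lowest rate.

Option C

Total debts = (985 + 190 + 25 + 215 + 2,090 + 980) = 4,485; DTI = 4,485/10,800 = 41.5%.
Reserves = 10,860/985 = 11.0 months.
Option A: score 642 ≥ 580; DTI 41.5% > 40%; employment 29 ≥ 18 mo → does not qualify.
Option B: score 642 ≥ 640; DTI 41.5% > 40%; employment 29 ≥ 6 mo → does not qualify.
Option C: score 642 ≥ 640; DTI 41.5% ≤ 43%; employment 29 ≥ 6 mo; reserves 11.0 ≥ 4 mo → qualifies.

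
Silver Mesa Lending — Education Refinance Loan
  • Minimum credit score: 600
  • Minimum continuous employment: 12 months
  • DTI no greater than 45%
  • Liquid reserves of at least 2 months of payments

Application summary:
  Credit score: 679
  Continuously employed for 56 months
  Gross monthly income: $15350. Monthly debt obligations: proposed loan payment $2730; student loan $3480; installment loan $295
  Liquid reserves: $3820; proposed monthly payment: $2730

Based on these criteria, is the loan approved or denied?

Credit score 679 ≥ 600 (meets)
Employment 56 ≥ 12 months
Total monthly debts = (2,730 + 3,480 + 295) = 6,505. DTI: 6,505 ÷ 15,350 = 42.4%, within the 45% cap
Reserves = 3,820/2,730 = 1.4 months < 2
Fails on reserves.

Denied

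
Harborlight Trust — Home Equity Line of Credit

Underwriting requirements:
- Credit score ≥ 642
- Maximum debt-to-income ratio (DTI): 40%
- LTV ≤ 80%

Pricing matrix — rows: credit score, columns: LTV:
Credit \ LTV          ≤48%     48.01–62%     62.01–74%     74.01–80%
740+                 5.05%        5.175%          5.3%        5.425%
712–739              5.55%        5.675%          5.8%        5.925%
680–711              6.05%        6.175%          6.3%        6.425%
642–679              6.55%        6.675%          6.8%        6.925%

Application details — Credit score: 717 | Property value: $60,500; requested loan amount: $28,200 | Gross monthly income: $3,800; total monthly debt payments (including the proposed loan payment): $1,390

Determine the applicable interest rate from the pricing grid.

5.55%

Credit score 717 ≥ 642; Debt-to-income = 1,390/3,800 = 36.6% — meets 40% limit
Loan-to-value = 28,200/60,500 = 46.6% — pass (80% max)
Row: 717 falls in 712–739. Column: 46.6% falls in ≤48%. Rate = 5.55%.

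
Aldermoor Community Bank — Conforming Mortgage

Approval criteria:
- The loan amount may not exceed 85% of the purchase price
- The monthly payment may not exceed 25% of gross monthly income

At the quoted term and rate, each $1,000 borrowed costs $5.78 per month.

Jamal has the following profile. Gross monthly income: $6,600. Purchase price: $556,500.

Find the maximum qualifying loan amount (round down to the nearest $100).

Payment cap: 25% × $6,600 = $1,650/month.
At $5.78 per $1,000, that supports 1,650/5.78 × 1,000 ≈ $285,467 → $285,400.
LTV cap: 85% × $556,500 = $473,025 → $473,000.
Binding constraint: payment-to-income.

$285,400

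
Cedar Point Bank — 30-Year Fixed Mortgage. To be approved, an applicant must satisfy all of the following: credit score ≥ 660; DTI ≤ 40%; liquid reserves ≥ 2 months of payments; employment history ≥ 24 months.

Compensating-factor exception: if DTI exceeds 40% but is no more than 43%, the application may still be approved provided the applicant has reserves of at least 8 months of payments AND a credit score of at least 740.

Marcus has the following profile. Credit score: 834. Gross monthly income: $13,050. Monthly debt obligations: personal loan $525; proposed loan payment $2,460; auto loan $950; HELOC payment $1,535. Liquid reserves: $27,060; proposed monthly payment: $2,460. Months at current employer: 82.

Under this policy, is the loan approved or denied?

Approved

Credit score 834 ≥ 660 (meets base)
Total debts = (525 + 2,460 + 950 + 1,535) = 5,470. DTI: 5,470 ÷ 13,050 = 41.9%, over the 40% base limit.
Reserves: 27,060 ÷ 2,460 = 11.0 months (meets 2-month minimum)
Employment 82 ≥ 24 months
41.9% falls in the override range (40%–43%), so the compensating-factor test applies.
Reserves 11.0 ≥ 8 months; credit score 834 ≥ 740.
Both compensating conditions met → exception applies.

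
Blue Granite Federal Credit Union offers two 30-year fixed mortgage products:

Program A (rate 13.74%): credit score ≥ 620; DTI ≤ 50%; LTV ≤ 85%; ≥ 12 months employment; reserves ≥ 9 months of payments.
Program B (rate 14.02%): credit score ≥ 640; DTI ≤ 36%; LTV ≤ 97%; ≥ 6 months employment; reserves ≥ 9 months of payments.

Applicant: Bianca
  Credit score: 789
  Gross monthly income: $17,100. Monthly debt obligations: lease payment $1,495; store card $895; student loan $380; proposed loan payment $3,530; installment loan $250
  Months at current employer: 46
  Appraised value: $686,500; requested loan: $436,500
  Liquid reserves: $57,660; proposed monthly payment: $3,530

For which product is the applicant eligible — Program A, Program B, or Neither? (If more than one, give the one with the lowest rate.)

Total debts = (1,495 + 895 + 380 + 3,530 + 250) = 6,550; DTI = 6,550/17,100 = 38.3%.
LTV = 436,500/686,500 = 63.6%.
Reserves = 57,660/3,530 = 16.3 months.
Program A: score 789 ≥ 620; DTI 38.3% ≤ 50%; LTV 63.6% ≤ 85%; employment 46 ≥ 12 mo; reserves 16.3 ≥ 9 mo → qualifies.
Program B: score 789 ≥ 640; DTI 38.3% > 36%; LTV 63.6% ≤ 97%; employment 46 ≥ 6 mo; reserves 16.3 ≥ 9 mo → does not qualify.

Program A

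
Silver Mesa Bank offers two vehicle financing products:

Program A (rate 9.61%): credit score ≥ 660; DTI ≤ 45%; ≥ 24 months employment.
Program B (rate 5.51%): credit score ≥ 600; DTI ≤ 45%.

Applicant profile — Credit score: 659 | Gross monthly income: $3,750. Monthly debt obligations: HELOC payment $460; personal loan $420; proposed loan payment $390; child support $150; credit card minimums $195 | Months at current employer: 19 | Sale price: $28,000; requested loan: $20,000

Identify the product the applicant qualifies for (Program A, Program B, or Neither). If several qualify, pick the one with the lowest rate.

Total debts = (460 + 420 + 390 + 150 + 195) = 1,615; DTI = 1,615/3,750 = 43.1%.
LTV = 20,000/28,000 = 71.4%.
Program A: score 659 < 660; DTI 43.1% ≤ 45%; employment 19 < 24 mo → does not qualify.
Program B: score 659 ≥ 600; DTI 43.1% ≤ 45% → qualifies.

Program B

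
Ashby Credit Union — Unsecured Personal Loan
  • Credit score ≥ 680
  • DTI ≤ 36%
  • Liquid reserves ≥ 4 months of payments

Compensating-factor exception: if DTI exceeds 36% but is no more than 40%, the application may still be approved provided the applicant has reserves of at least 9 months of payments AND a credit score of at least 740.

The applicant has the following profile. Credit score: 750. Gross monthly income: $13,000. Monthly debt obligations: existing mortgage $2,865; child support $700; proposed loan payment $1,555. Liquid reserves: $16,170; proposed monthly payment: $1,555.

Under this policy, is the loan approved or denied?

Approved

Credit score 750 ≥ 680 (meets base)
Total debts = (2,865 + 700 + 1,555) = 5,120. DTI = 5,120/13,000 = 39.4% > 36% — standard DTI limit exceeded.
Liquid reserves cover 16,170/1,555 = 10.4 months — ≥ 4 required
39.4% falls in the override range (36%–40%), so the compensating-factor test applies.
Reserves 10.4 ≥ 9 months; credit score 750 ≥ 740.
Both override conditions satisfied; DTI exception granted.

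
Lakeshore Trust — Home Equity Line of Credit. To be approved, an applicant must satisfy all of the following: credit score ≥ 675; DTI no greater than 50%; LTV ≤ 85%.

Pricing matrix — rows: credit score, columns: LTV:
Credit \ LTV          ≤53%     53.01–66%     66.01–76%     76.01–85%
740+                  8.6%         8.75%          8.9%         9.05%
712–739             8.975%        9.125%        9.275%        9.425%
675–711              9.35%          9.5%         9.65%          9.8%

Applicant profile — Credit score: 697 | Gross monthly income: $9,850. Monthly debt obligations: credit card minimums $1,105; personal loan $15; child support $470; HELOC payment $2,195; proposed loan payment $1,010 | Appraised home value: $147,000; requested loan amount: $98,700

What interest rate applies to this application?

Credit score 697 ≥ 675; Total monthly debts = (1,105 + 15 + 470 + 2,195 + 1,010) = 4,795. DTI: 4,795 ÷ 9,850 = 48.7%, within the 50% cap
Loan-to-value = 98,700/147,000 = 67.1% — pass (85% max)
Credit 697 → row 675–711; LTV 67.1% → column 66.01–76%. Grid cell → 9.65%.

9.65%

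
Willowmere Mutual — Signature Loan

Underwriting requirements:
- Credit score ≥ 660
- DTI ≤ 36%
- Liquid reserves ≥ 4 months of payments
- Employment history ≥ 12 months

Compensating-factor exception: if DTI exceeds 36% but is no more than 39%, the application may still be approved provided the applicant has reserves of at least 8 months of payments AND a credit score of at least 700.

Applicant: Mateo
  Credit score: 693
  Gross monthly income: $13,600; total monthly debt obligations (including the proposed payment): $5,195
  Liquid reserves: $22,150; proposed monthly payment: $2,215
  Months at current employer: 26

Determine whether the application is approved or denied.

Denied

Credit score 693 ≥ 660 (meets base)
DTI: 5,195 ÷ 13,600 = 38.2%, over the 36% base limit.
Liquid reserves cover 22,150/2,215 = 10.0 months — ≥ 4 required
Employment 26 ≥ 12 months
DTI 38.2% is within the 36%–39% exception band; checking compensating factors.
Reserves 10.0 ≥ 8 months; credit score 693 < 700.
Compensating-factor requirement not fully met.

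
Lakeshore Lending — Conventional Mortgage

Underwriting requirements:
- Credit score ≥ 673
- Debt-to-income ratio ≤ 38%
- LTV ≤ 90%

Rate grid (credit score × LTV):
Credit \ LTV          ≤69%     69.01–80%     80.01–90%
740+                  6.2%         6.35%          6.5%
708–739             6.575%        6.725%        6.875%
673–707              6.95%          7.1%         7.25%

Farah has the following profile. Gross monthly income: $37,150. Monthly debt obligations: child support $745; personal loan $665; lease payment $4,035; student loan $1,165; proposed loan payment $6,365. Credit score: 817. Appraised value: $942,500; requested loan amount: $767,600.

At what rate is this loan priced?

6.5%

Credit score 817 ≥ 673; Total monthly debts = (745 + 665 + 4,035 + 1,165 + 6,365) = 12,975. Debt-to-income = 12,975/37,150 = 34.9% — meets 38% limit
LTV: 767,600 ÷ 942,500 = 81.4%, within 90% cap
Credit 817 → row 740+; LTV 81.4% → column 80.01–90%. Grid cell → 6.5%.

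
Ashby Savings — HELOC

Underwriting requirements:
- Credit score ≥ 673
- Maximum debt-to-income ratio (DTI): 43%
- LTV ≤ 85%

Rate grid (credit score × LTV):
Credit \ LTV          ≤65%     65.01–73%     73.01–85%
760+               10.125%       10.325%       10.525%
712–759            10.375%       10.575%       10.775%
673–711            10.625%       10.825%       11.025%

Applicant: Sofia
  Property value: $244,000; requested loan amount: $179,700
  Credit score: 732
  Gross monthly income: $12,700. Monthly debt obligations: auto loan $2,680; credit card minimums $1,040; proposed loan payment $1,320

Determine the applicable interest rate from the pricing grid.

Credit score 732 ≥ 673; Total monthly debts = (2,680 + 1,040 + 1,320) = 5,040. Debt-to-income = 5,040/12,700 = 39.7% — meets 43% limit
LTV = 179,700/244,000 = 73.6% ≤ 85%
Score 732 is in the 712–759 band; LTV 73.6% is in the 73.01–85% band → 10.775%.

10.775%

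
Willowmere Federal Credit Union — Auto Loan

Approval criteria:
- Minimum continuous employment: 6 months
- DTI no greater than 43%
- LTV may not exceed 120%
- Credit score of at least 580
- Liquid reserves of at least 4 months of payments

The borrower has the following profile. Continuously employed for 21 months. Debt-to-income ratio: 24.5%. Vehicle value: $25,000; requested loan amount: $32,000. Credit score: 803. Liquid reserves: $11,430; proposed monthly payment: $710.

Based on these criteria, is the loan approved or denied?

Denied

Employment 21 ≥ 6 months
DTI 24.5% is within the 43% limit
LTV: 32,000 ÷ 25,000 = 128%, exceeds 120% cap
Credit score 803 ≥ 580 (meets)
Liquid reserves cover 11,430/710 = 16.1 months — ≥ 4 required
Fails on LTV.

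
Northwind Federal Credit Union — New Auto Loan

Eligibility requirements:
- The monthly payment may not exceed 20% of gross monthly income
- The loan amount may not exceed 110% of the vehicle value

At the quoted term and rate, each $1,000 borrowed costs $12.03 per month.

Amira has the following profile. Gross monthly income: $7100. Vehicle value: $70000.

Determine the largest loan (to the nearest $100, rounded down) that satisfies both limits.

$77,000

Payment cap: 20% × $7,100 = $1,420/month.
At $12.03 per $1,000, that supports 1,420/12.03 × 1,000 ≈ $118,038 → $118,000.
LTV cap: 110% × $70,000 = $77,000 → $77,000.
Binding constraint: loan-to-value.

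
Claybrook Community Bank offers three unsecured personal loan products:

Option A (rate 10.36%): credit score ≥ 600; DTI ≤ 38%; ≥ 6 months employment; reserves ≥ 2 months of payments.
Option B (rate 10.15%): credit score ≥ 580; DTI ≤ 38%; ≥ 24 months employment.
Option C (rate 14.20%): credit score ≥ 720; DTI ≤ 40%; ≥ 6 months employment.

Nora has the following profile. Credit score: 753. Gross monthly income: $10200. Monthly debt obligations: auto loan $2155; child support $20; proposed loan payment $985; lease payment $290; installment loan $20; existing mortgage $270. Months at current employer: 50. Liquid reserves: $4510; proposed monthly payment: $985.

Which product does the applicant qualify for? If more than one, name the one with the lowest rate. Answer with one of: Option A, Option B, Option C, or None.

Option B

Total debts = (2,155 + 20 + 985 + 290 + 20 + 270) = 3,740; DTI = 3,740/10,200 = 36.7%.
Reserves = 4,510/985 = 4.6 months.
Option A: score 753 ≥ 600; DTI 36.7% ≤ 38%; employment 50 ≥ 6 mo; reserves 4.6 ≥ 2 mo → qualifies.
Option B: score 753 ≥ 580; DTI 36.7% ≤ 38%; employment 50 ≥ 24 mo → qualifies.
Option C: score 753 ≥ 720; DTI 36.7% ≤ 40%; employment 50 ≥ 6 mo → qualifies.
Qualifying: Option A, Option B, Option C. Lowest rate is 10.15% → Option B.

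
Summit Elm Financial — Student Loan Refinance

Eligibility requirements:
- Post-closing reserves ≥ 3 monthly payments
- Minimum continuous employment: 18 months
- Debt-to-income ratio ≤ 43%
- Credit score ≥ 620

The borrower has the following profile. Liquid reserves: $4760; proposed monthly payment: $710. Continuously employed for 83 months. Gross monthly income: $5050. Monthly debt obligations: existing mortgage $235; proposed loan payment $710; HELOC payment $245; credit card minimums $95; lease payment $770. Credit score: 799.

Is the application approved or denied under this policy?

Approved

Reserves = 4,760/710 = 6.7 months ≥ 3
Employment 83 ≥ 18 months
Total monthly debts = (235 + 710 + 245 + 95 + 770) = 2,055. Debt-to-income = 2,055/5,050 = 40.7% — meets 43% limit
Credit score 799 ≥ 620 (meets)
All criteria satisfied.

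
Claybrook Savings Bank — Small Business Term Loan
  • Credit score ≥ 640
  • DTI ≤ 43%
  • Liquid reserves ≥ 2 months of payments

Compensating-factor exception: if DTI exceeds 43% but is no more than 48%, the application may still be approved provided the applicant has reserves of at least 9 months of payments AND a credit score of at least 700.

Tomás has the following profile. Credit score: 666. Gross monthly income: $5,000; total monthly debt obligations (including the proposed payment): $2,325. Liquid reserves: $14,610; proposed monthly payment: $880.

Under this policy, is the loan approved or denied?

Denied

Credit score 666 ≥ 640 (meets base)
DTI = 2,325/5,000 = 46.5% > 43% — standard DTI limit exceeded.
Reserves = 14,610/880 = 16.6 months ≥ 2
46.5% falls in the override range (43%–48%), so the compensating-factor test applies.
Override check — reserves: 16.6 mo (ok); score: 666 (below 700).
Override conditions not both satisfied; exception does not apply.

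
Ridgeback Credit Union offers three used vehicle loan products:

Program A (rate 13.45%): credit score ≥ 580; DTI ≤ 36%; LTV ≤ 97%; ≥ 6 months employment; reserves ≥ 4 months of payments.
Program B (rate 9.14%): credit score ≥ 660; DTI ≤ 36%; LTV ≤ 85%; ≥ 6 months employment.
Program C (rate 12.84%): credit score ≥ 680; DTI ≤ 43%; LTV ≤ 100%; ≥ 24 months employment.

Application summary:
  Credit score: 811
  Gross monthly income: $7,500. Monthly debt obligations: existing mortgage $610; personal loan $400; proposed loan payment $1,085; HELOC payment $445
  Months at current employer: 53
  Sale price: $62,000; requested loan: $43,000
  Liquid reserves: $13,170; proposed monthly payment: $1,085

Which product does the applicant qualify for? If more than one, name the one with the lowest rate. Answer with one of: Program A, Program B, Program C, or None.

Total debts = (610 + 400 + 1,085 + 445) = 2,540; DTI = 2,540/7,500 = 33.9%.
LTV = 43,000/62,000 = 69.4%.
Reserves = 13,170/1,085 = 12.1 months.
Program A: score 811 ≥ 580; DTI 33.9% ≤ 36%; LTV 69.4% ≤ 97%; employment 53 ≥ 6 mo; reserves 12.1 ≥ 4 mo → qualifies.
Program B: score 811 ≥ 660; DTI 33.9% ≤ 36%; LTV 69.4% ≤ 85%; employment 53 ≥ 6 mo → qualifies.
Program C: score 811 ≥ 680; DTI 33.9% ≤ 43%; LTV 69.4% ≤ 100%; employment 53 ≥ 24 mo → qualifies.
Qualifying: Program A, Program B, Program C. Lowest rate is 9.14% → Program B.

Program B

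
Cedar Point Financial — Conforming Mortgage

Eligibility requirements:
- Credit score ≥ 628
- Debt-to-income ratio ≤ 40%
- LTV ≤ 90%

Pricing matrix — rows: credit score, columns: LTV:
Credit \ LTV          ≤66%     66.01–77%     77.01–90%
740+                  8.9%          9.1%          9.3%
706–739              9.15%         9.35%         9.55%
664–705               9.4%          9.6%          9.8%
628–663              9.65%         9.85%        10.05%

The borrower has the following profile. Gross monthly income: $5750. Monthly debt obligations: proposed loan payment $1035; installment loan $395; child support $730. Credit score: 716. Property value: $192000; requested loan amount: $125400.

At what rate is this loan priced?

9.15%

Credit score 716 ≥ 628; Total monthly debts = (1,035 + 395 + 730) = 2,160. DTI = 2,160/5,750 = 37.6% ≤ 40%
LTV: 125,400 ÷ 192,000 = 65.3%, within 90% cap
Score 716 is in the 706–739 band; LTV 65.3% is in the ≤66% band → 9.15%.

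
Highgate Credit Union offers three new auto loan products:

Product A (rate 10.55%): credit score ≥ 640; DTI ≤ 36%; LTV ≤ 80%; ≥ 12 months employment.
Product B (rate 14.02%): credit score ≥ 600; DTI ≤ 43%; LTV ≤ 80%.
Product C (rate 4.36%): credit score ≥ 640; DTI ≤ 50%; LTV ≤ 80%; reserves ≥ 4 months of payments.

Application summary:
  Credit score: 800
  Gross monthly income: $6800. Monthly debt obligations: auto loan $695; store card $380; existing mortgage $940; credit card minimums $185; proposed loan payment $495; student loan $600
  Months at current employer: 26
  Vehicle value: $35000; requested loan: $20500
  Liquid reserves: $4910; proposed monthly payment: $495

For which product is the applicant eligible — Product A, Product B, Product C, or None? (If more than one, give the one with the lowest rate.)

Product C

Total debts = (695 + 380 + 940 + 185 + 495 + 600) = 3,295; DTI = 3,295/6,800 = 48.5%.
LTV = 20,500/35,000 = 58.6%.
Reserves = 4,910/495 = 9.9 months.
Product A: score 800 ≥ 640; DTI 48.5% > 36%; LTV 58.6% ≤ 80%; employment 26 ≥ 12 mo → does not qualify.
Product B: score 800 ≥ 600; DTI 48.5% > 43%; LTV 58.6% ≤ 80% → does not qualify.
Product C: score 800 ≥ 640; DTI 48.5% ≤ 50%; LTV 58.6% ≤ 80%; reserves 9.9 ≥ 4 mo → qualifies.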